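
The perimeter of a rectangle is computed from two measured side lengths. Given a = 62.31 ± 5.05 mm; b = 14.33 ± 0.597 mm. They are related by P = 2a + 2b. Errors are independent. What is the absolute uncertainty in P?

10.2 mm

Absolute uncertainties add in quadrature for a linear combination:
  (2·δa)² = 102;  (2·δb)² = 1.43
δP = √(103) = 10.2 mm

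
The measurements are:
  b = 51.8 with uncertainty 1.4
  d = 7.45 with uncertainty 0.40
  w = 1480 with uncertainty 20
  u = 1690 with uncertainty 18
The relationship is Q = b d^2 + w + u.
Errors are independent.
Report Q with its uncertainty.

6050 ± 319

Let p = b·d^2 = 2880. δp/p = √((1·δb/b)² + (2·δd/d)²) = √(0.000730 + 0.0115) = 0.111, so δp = 318.
Q = p + w + u: δQ = √(δp² + δw² + δu²) = √(1.01e+05 + 400 + 324) = 319
Q = 6050.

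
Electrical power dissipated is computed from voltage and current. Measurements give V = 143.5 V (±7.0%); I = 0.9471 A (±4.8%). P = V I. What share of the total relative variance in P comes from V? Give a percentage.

(δP/P)² = (1·δV/V)² + (1·δI/I)²
  V term: (1×0.0700)² = 0.00490
  I term: (1×0.0480)² = 0.00230
Total = 0.00720. Share from V = 0.00490/0.00720 = 0.680.

68.0%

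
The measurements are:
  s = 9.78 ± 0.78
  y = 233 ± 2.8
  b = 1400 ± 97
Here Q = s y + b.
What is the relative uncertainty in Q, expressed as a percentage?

5.65%

Let p = s·y = 2280. δp/p = √((1·δs/s)² + (1·δy/y)²) = √(0.00636 + 0.000144) = 0.0807, so δp = 184.
Q = p + b: δQ = √(δp² + δb²) = √(33800 + 9410) = 208
Q = 3680, so δQ/Q = 208/3680 = 0.0565.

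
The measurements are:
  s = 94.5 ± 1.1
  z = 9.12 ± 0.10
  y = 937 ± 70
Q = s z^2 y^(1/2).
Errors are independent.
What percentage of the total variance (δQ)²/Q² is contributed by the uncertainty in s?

(δQ/Q)² = (1·δs/s)² + (2·δz/z)² + (½·δy/y)²
  s term: (1×0.0116)² = 0.000135
  z term: (2×0.0110)² = 0.000481
  y term: (0.5×0.0747)² = 0.00140
Total = 0.00201. Share from s = 0.000135/0.00201 = 0.0674.

6.74%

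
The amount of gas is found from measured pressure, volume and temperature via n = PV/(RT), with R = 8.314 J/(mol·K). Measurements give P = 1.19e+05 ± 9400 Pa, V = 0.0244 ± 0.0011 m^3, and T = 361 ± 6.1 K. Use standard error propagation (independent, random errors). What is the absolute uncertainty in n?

For a monomial n ∝ P, V, T^-1, fractional errors add in quadrature:
  (1·δP/P)² = (1×0.0790)² = 0.00624;  (1·δV/V)² = (1×0.0451)² = 0.00203;  (-1·δT/T)² = (-1×0.0169)² = 0.000286
δn/n = √(0.00856) = 0.0925
n = 0.967 mol, so δn = 0.0925 × 0.967 = 0.0895 mol.

0.0895 mol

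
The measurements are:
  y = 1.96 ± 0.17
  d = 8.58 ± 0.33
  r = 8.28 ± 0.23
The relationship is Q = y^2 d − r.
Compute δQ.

5.86

Let p = y^2·d = 33.0. δp/p = √((2·δy/y)² + (1·δd/d)²) = √(0.0301 + 0.00148) = 0.178, so δp = 5.86.
Q = p − r: δQ = √(δp² + δr²) = √(34.3 + 0.0529) = 5.86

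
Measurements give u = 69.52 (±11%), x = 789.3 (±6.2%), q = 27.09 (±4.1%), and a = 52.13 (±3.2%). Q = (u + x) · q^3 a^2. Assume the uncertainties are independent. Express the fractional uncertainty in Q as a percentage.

15.0%

Let w = u + x = 858.8. δw = √(δu² + δx²) = √(58.5 + 2390) = 49.5, so δw/w = 0.0577.
Q is then a monomial in w, q, a:
δQ/Q = √((δw/w)² + (3·δq/q)² + (2·δa/a)²) = √(0.00333 + 0.0151 + 0.00410) = 0.150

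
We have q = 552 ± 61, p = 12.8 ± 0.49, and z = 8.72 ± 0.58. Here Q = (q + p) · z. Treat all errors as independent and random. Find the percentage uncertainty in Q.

Let u = q + p = 565. δu = √(δq² + δp²) = √(3720 + 0.240) = 61.0, so δu/u = 0.108.
Q is then a monomial in u, z:
δQ/Q = √((δu/u)² + (1·δz/z)²) = √(0.0117 + 0.00442) = 0.127

12.7%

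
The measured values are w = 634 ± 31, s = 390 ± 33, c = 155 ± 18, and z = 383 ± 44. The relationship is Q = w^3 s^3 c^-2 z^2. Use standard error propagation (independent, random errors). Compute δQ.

4.05e+16

Since Q is a product/quotient, work with relative uncertainties:
  (3·δw/w)² = (3×0.0489)² = 0.0215;  (3·δs/s)² = (3×0.0846)² = 0.0644;  (-2·δc/c)² = (-2×0.116)² = 0.0539;  (2·δz/z)² = (2×0.115)² = 0.0528
δQ/Q = √(0.193) = 0.439
Q = 9.23e+16, so δQ = 0.439 × 9.23e+16 = 4.05e+16.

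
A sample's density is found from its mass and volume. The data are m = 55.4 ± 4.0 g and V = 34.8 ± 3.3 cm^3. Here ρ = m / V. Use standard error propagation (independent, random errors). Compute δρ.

ρ is a product of powers, so relative uncertainties combine in quadrature:
  (1·δm/m)² = (1×0.0722)² = 0.00521;  (-1·δV/V)² = (-1×0.0948)² = 0.00899
δρ/ρ = √(0.0142) = 0.119
ρ = 1.59 g/cm^3, so δρ = 0.119 × 1.59 = 0.190 g/cm^3.

0.190 g/cm^3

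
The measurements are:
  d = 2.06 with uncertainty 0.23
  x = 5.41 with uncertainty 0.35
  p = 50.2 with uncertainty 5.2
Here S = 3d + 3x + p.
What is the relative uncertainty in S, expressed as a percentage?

Each term contributes (cᵢ δxᵢ)² to (δS)²:
  (3·δd)² = 0.476;  (3·δx)² = 1.10;  (δp)² = 27.0
δS = √(28.6) = 5.35
S = 72.6, so δS/S = 5.35/72.6 = 0.0737.

7.37%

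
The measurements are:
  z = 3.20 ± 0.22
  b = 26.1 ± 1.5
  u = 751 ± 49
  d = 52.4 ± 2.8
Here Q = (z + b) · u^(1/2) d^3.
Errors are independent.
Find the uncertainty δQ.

Let w = z + b = 29.3. δw = √(δz² + δb²) = √(0.0484 + 2.25) = 1.52, so δw/w = 0.0517.
Q is then a monomial in w, u, d:
δQ/Q = √((δw/w)² + (½·δu/u)² + (3·δd/d)²) = √(0.00268 + 0.00106 + 0.0257) = 0.172
Q = 1.16e+08, so δQ = 0.172 × 1.16e+08 = 1.98e+07.

1.98e+07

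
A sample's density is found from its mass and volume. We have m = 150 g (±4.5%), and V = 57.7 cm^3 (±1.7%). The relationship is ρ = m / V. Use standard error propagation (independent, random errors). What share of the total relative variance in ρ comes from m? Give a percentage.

(δρ/ρ)² = (1·δm/m)² + (-1·δV/V)²
  m term: (1×0.0450)² = 0.00202
  V term: (-1×0.0170)² = 0.000289
Total = 0.00231. Share from m = 0.00202/0.00231 = 0.875.

87.5%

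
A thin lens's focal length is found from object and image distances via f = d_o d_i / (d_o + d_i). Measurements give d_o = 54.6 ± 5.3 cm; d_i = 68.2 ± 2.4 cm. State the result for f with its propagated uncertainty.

30.3 ± 1.70 cm

∂f/∂d_o = (d_i/(d_o+d_i))² = 0.308;  ∂f/∂d_i = (d_o/(d_o+d_i))² = 0.198
δf = √((∂f/∂d_o · δd_o)² + (∂f/∂d_i · δd_i)²) = √(2.67 + 0.225) = 1.70 cm
f = 30.3 cm.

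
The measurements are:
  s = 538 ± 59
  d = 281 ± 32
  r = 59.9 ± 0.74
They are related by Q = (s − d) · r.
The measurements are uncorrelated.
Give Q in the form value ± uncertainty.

Let u = s − d = 257. δu = √(δs² + δd²) = √(3480 + 1020) = 67.1, so δu/u = 0.261.
Q is then a monomial in u, r:
δQ/Q = √((δu/u)² + (1·δr/r)²) = √(0.0682 + 0.000153) = 0.261
Q = 15400, so δQ = 0.261 × 15400 = 4020.

15400 ± 4020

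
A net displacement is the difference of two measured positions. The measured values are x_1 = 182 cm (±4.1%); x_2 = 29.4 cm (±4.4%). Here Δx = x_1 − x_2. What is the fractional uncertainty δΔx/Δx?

Sums and differences: (δΔx)² = Σ (cᵢ δxᵢ)².
  (δx_1)² = 55.7;  (δx_2)² = 1.67
δΔx = √(57.4) = 7.57 cm
Δx = 153 cm, so δΔx/Δx = 7.57/153 = 0.0496.

0.0496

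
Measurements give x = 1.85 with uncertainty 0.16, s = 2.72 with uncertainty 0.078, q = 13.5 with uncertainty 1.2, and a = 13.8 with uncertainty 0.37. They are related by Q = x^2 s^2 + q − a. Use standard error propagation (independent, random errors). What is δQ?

Let p = x^2·s^2 = 25.3. δp/p = √((2·δx/x)² + (2·δs/s)²) = √(0.0299 + 0.00329) = 0.182, so δp = 4.61.
Q = p + q − a: δQ = √(δp² + δq² + δa²) = √(21.3 + 1.44 + 0.137) = 4.78

4.78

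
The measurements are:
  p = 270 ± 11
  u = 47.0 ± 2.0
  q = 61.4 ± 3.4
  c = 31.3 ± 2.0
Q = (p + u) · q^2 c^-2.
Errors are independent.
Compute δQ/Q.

0.173

Let w = p + u = 317. δw = √(δp² + δu²) = √(121 + 4.00) = 11.2, so δw/w = 0.0353.
Q is then a monomial in w, q, c:
δQ/Q = √((δw/w)² + (2·δq/q)² + (-2·δc/c)²) = √(0.00124 + 0.0123 + 0.0163) = 0.173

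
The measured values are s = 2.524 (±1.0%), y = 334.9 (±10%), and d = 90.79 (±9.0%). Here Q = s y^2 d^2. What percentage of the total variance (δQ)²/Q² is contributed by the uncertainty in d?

44.7%

(δQ/Q)² = (1·δs/s)² + (2·δy/y)² + (2·δd/d)²
  s term: (1×0.0100)² = 0.000100
  y term: (2×0.100)² = 0.0400
  d term: (2×0.0900)² = 0.0324
Total = 0.0725. Share from d = 0.0324/0.0725 = 0.447.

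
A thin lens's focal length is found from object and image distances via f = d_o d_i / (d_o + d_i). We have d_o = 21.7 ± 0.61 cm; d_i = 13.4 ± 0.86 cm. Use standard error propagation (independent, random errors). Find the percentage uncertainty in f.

4.11%

∂f/∂d_o = (d_i/(d_o+d_i))² = 0.146;  ∂f/∂d_i = (d_o/(d_o+d_i))² = 0.382
δf = √((∂f/∂d_o · δd_o)² + (∂f/∂d_i · δd_i)²) = √(0.00790 + 0.108) = 0.341 cm
f = 8.28 cm, so δf/f = 0.341/8.28 = 0.0411.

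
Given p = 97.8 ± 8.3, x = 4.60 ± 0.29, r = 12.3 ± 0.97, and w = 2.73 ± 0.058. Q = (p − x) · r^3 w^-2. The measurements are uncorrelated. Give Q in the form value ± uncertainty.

Let u = p − x = 93.2. δu = √(δp² + δx²) = √(68.9 + 0.0841) = 8.31, so δu/u = 0.0891.
Q is then a monomial in u, r, w:
δQ/Q = √((δu/u)² + (3·δr/r)² + (-2·δw/w)²) = √(0.00794 + 0.0560 + 0.00181) = 0.256
Q = 23300, so δQ = 0.256 × 23300 = 5970.

23300 ± 5970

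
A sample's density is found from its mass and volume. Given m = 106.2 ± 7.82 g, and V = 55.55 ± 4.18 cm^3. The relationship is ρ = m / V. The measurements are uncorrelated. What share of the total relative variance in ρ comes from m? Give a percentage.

(δρ/ρ)² = (1·δm/m)² + (-1·δV/V)²
  m term: (1×0.0736)² = 0.00542
  V term: (-1×0.0752)² = 0.00566
Total = 0.0111. Share from m = 0.00542/0.0111 = 0.489.

48.9%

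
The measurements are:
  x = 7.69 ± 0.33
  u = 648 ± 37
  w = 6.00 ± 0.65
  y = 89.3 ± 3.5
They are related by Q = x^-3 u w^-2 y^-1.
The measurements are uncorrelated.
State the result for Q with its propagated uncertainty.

Each factor contributes (exponent × relative error)² to (δQ/Q)²:
  (-3·δx/x)² = (-3×0.0429)² = 0.0166;  (1·δu/u)² = (1×0.0571)² = 0.00326;  (-2·δw/w)² = (-2×0.108)² = 0.0469;  (-1·δy/y)² = (-1×0.0392)² = 0.00154
δQ/Q = √(0.0683) = 0.261
Q = 0.000443, so δQ = 0.261 × 0.000443 = 0.000116.

0.000443 ± 0.000116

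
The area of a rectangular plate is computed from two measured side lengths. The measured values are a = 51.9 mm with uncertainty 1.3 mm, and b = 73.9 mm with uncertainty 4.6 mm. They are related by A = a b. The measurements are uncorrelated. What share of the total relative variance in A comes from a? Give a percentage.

(δA/A)² = (1·δa/a)² + (1·δb/b)²
  a term: (1×0.0250)² = 0.000627
  b term: (1×0.0622)² = 0.00387
Total = 0.00450. Share from a = 0.000627/0.00450 = 0.139.

13.9%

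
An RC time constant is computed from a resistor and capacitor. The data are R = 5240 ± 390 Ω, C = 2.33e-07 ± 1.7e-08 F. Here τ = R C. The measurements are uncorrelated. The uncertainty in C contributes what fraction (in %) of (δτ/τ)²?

49.0%

(δτ/τ)² = (1·δR/R)² + (1·δC/C)²
  R term: (1×0.0744)² = 0.00554
  C term: (1×0.0730)² = 0.00532
Total = 0.0109. Share from C = 0.00532/0.0109 = 0.490.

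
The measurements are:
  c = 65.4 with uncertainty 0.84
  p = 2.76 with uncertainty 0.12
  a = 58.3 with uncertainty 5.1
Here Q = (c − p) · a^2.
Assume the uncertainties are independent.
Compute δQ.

Let u = c − p = 62.6. δu = √(δc² + δp²) = √(0.706 + 0.0144) = 0.849, so δu/u = 0.0135.
Q is then a monomial in u, a:
δQ/Q = √((δu/u)² + (2·δa/a)²) = √(0.000183 + 0.0306) = 0.175
Q = 2.13e+05, so δQ = 0.175 × 2.13e+05 = 37400.

37400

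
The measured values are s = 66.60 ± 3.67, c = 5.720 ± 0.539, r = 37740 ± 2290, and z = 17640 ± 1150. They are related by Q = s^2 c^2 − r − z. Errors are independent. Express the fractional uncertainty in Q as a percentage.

35.4%

Let p = s^2·c^2 = 145100. δp/p = √((2·δs/s)² + (2·δc/c)²) = √(0.0121 + 0.0355) = 0.218, so δp = 31700.
Q = p − r − z: δQ = √(δp² + δr² + δz²) = √(1e+09 + 5.24e+06 + 1.32e+06) = 31800
Q = 89740, so δQ/Q = 31800/89740 = 0.354.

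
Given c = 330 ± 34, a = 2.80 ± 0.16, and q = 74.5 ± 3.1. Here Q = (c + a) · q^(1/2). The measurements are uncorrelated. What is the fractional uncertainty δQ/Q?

Let u = c + a = 333. δu = √(δc² + δa²) = √(1160 + 0.0256) = 34.0, so δu/u = 0.102.
Q is then a monomial in u, q:
δQ/Q = √((δu/u)² + (½·δq/q)²) = √(0.0104 + 0.000433) = 0.104

0.104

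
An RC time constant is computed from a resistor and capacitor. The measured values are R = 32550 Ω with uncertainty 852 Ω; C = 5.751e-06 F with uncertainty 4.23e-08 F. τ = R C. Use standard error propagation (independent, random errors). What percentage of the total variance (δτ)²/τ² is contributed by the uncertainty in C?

(δτ/τ)² = (1·δR/R)² + (1·δC/C)²
  R term: (1×0.0262)² = 0.000685
  C term: (1×0.00736)² = 5.41e-05
Total = 0.000739. Share from C = 5.41e-05/0.000739 = 0.0732.

7.32%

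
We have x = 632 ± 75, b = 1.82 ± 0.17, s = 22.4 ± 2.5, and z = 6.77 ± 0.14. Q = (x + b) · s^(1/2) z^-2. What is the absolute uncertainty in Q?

8.98

Let u = x + b = 634. δu = √(δx² + δb²) = √(5620 + 0.0289) = 75.0, so δu/u = 0.118.
Q is then a monomial in u, s, z:
δQ/Q = √((δu/u)² + (½·δs/s)² + (-2·δz/z)²) = √(0.0140 + 0.00311 + 0.00171) = 0.137
Q = 65.5, so δQ = 0.137 × 65.5 = 8.98.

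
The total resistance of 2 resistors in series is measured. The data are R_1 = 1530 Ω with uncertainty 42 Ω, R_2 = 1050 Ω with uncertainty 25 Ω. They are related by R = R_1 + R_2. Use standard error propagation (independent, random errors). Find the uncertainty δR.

48.9 Ω

Absolute uncertainties add in quadrature for a linear combination:
  (δR_1)² = 1760;  (δR_2)² = 625
δR = √(2390) = 48.9 Ω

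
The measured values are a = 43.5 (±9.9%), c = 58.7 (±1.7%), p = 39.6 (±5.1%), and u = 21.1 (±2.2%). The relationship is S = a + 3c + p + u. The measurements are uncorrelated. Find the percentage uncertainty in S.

2.01%

Sums and differences: (δS)² = Σ (cᵢ δxᵢ)².
  (δa)² = 18.5;  (3·δc)² = 8.96;  (δp)² = 4.08;  (δu)² = 0.215
δS = √(31.8) = 5.64
S = 280, so δS/S = 5.64/280 = 0.0201.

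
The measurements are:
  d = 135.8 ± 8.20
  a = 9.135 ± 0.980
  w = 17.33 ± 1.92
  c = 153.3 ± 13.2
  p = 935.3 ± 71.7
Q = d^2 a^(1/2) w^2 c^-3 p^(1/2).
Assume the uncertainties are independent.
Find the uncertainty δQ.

Q is a product of powers, so relative uncertainties combine in quadrature:
  (2·δd/d)² = (2×0.0604)² = 0.0146;  (½·δa/a)² = (0.5×0.107)² = 0.00288;  (2·δw/w)² = (2×0.111)² = 0.0491;  (-3·δc/c)² = (-3×0.0861)² = 0.0667;  (½·δp/p)² = (0.5×0.0767)² = 0.00147
δQ/Q = √(0.135) = 0.367
Q = 142.1, so δQ = 0.367 × 142.1 = 52.2.

52.2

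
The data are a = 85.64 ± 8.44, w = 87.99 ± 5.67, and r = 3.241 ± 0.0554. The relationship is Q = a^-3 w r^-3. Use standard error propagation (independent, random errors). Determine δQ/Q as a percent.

30.7%

Since Q is a product/quotient, work with relative uncertainties:
  (-3·δa/a)² = (-3×0.0986)² = 0.0874;  (1·δw/w)² = (1×0.0644)² = 0.00415;  (-3·δr/r)² = (-3×0.0171)² = 0.00263
δQ/Q = √(0.0942) = 0.307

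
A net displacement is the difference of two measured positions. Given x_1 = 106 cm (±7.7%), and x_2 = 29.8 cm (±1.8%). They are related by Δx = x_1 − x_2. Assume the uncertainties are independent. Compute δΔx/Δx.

0.107

Sums and differences: (δΔx)² = Σ (cᵢ δxᵢ)².
  (δx_1)² = 66.6;  (δx_2)² = 0.288
δΔx = √(66.9) = 8.18 cm
Δx = 76.2 cm, so δΔx/Δx = 8.18/76.2 = 0.107.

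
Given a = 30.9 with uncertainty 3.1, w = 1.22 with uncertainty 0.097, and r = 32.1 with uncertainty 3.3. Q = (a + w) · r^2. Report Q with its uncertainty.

Let u = a + w = 32.1. δu = √(δa² + δw²) = √(9.61 + 0.00941) = 3.10, so δu/u = 0.0966.
Q is then a monomial in u, r:
δQ/Q = √((δu/u)² + (2·δr/r)²) = √(0.00932 + 0.0423) = 0.227
Q = 33100, so δQ = 0.227 × 33100 = 7520.

33100 ± 7520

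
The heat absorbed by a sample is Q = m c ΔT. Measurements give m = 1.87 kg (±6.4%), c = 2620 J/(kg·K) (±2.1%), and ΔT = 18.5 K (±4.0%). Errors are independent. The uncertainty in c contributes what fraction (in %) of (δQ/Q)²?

7.19%

(δQ/Q)² = (1·δm/m)² + (1·δc/c)² + (1·δΔT/ΔT)²
  m term: (1×0.0640)² = 0.00410
  c term: (1×0.0210)² = 0.000441
  ΔT term: (1×0.0400)² = 0.00160
Total = 0.00614. Share from c = 0.000441/0.00614 = 0.0719.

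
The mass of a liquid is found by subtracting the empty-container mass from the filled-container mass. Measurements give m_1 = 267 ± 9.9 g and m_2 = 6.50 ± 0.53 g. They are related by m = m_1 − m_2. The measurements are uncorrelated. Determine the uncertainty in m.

m is a linear combination, so absolute uncertainties add in quadrature:
  (δm_1)² = 98.0;  (δm_2)² = 0.281
δm = √(98.3) = 9.91 g

9.91 g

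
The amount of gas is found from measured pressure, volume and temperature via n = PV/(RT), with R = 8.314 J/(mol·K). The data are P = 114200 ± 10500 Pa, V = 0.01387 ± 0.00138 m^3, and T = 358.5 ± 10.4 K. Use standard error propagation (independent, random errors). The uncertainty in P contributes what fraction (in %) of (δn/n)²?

44.0%

(δn/n)² = (1·δP/P)² + (1·δV/V)² + (-1·δT/T)²
  P term: (1×0.0919)² = 0.00845
  V term: (1×0.0995)² = 0.00990
  T term: (-1×0.0290)² = 0.000842
Total = 0.0192. Share from P = 0.00845/0.0192 = 0.440.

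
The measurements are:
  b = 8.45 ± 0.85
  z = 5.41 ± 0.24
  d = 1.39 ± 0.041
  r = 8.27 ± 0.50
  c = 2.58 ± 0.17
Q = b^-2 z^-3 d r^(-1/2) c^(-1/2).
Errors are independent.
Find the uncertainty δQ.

6.58e-06

Q is a product of powers, so relative uncertainties combine in quadrature:
  (-2·δb/b)² = (-2×0.101)² = 0.0405;  (-3·δz/z)² = (-3×0.0444)² = 0.0177;  (1·δd/d)² = (1×0.0295)² = 0.000870;  (−½·δr/r)² = (-0.5×0.0605)² = 0.000914;  (−½·δc/c)² = (-0.5×0.0659)² = 0.00109
δQ/Q = √(0.0611) = 0.247
Q = 2.66e-05, so δQ = 0.247 × 2.66e-05 = 6.58e-06.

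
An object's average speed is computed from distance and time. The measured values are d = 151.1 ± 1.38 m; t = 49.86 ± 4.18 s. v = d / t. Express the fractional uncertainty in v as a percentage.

Each factor contributes (exponent × relative error)² to (δv/v)²:
  (1·δd/d)² = (1×0.00913)² = 8.34e-05;  (-1·δt/t)² = (-1×0.0838)² = 0.00703
δv/v = √(0.00711) = 0.0843

8.43%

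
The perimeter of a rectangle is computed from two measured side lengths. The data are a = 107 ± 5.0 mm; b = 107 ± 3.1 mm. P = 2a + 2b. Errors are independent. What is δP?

For a sum/difference, combine absolute errors in quadrature:
  (2·δa)² = 100;  (2·δb)² = 38.4
δP = √(138) = 11.8 mm

11.8 mm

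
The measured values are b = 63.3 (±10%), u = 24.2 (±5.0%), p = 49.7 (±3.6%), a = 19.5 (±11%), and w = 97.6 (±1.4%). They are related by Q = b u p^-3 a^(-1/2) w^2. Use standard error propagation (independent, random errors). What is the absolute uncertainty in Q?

4.50

Products/powers → add relative errors in quadrature, weighted by exponent:
  (1·δb/b)² = (1×0.100)² = 0.0100;  (1·δu/u)² = (1×0.0500)² = 0.00250;  (-3·δp/p)² = (-3×0.0360)² = 0.0117;  (−½·δa/a)² = (-0.5×0.110)² = 0.00302;  (2·δw/w)² = (2×0.0140)² = 0.000784
δQ/Q = √(0.0280) = 0.167
Q = 26.9, so δQ = 0.167 × 26.9 = 4.50.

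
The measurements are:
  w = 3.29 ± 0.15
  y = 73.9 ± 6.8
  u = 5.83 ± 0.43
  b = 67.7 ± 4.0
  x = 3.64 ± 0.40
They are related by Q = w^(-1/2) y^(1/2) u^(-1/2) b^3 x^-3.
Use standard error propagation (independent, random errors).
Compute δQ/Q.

Since Q is a product/quotient, work with relative uncertainties:
  (−½·δw/w)² = (-0.5×0.0456)² = 0.000520;  (½·δy/y)² = (0.5×0.0920)² = 0.00212;  (−½·δu/u)² = (-0.5×0.0738)² = 0.00136;  (3·δb/b)² = (3×0.0591)² = 0.0314;  (-3·δx/x)² = (-3×0.110)² = 0.109
δQ/Q = √(0.144) = 0.380

0.380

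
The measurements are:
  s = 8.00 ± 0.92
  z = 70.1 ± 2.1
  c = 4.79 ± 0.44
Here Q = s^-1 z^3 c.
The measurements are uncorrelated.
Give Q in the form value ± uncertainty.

(2.06 ± 0.356) × 10^5

Each factor contributes (exponent × relative error)² to (δQ/Q)²:
  (-1·δs/s)² = (-1×0.115)² = 0.0132;  (3·δz/z)² = (3×0.0300)² = 0.00808;  (1·δc/c)² = (1×0.0919)² = 0.00844
δQ/Q = √(0.0297) = 0.172
Q = 2.06e+05, so δQ = 0.172 × 2.06e+05 = 35600.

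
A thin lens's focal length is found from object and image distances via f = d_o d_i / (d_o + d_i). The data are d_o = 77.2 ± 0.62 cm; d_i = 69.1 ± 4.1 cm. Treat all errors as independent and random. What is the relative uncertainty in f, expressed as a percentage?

3.15%

∂f/∂d_o = (d_i/(d_o+d_i))² = 0.223;  ∂f/∂d_i = (d_o/(d_o+d_i))² = 0.278
δf = √((∂f/∂d_o · δd_o)² + (∂f/∂d_i · δd_i)²) = √(0.0191 + 1.30) = 1.15 cm
f = 36.5 cm, so δf/f = 1.15/36.5 = 0.0315.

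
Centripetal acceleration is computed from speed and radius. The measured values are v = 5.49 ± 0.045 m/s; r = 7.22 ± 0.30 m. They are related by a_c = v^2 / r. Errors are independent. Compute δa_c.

0.186 m/s^2

Products/powers → add relative errors in quadrature, weighted by exponent:
  (2·δv/v)² = (2×0.00820)² = 0.000269;  (-1·δr/r)² = (-1×0.0416)² = 0.00173
δa_c/a_c = √(0.00200) = 0.0447
a_c = 4.17 m/s^2, so δa_c = 0.0447 × 4.17 = 0.186 m/s^2.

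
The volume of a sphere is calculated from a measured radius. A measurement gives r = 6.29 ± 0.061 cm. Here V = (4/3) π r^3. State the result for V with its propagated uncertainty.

1040 ± 30.3 cm^3

Since V is a product/quotient, work with relative uncertainties:
  (3·δr/r)² = (3×0.00970)² = 0.000846
δV/V = √(0.000846) = 0.0291
V = 1040 cm^3, so δV = 0.0291 × 1040 = 30.3 cm^3.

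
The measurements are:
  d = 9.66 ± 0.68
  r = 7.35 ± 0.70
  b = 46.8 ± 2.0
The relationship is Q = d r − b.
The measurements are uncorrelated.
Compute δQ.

Let p = d·r = 71.0. δp/p = √((1·δd/d)² + (1·δr/r)²) = √(0.00496 + 0.00907) = 0.118, so δp = 8.41.
Q = p − b: δQ = √(δp² + δb²) = √(70.7 + 4.00) = 8.64

8.64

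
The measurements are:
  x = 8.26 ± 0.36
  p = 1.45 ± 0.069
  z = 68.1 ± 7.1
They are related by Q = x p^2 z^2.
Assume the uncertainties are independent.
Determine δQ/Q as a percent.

Q is a product of powers, so relative uncertainties combine in quadrature:
  (1·δx/x)² = (1×0.0436)² = 0.00190;  (2·δp/p)² = (2×0.0476)² = 0.00906;  (2·δz/z)² = (2×0.104)² = 0.0435
δQ/Q = √(0.0544) = 0.233

23.3%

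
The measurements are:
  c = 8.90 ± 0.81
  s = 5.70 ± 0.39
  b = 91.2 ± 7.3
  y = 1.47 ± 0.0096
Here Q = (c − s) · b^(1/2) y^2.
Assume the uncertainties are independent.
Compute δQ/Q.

0.284

Let u = c − s = 3.20. δu = √(δc² + δs²) = √(0.656 + 0.152) = 0.899, so δu/u = 0.281.
Q is then a monomial in u, b, y:
δQ/Q = √((δu/u)² + (½·δb/b)² + (2·δy/y)²) = √(0.0789 + 0.00160 + 0.000171) = 0.284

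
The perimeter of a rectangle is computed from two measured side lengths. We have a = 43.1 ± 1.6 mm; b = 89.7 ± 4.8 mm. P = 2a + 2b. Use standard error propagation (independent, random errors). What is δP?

Absolute uncertainties add in quadrature for a linear combination:
  (2·δa)² = 10.2;  (2·δb)² = 92.2
δP = √(102) = 10.1 mm

10.1 mm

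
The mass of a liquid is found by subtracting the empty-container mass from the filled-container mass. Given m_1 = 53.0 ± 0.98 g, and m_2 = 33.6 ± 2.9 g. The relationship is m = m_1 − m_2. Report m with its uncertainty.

Sums and differences: (δm)² = Σ (cᵢ δxᵢ)².
  (δm_1)² = 0.960;  (δm_2)² = 8.41
δm = √(9.37) = 3.06 g
m = 19.4 g.

19.4 ± 3.06 g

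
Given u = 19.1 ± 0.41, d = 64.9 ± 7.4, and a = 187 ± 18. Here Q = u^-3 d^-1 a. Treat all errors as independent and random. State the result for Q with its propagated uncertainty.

For a monomial Q ∝ u^-3, d^-1, a, fractional errors add in quadrature:
  (-3·δu/u)² = (-3×0.0215)² = 0.00415;  (-1·δd/d)² = (-1×0.114)² = 0.0130;  (1·δa/a)² = (1×0.0963)² = 0.00927
δQ/Q = √(0.0264) = 0.163
Q = 0.000414, so δQ = 0.163 × 0.000414 = 6.72e-05.

(4.14 ± 0.672) × 10^-4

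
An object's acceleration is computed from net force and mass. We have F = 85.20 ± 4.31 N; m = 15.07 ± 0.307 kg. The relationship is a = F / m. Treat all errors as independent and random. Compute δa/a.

Each factor contributes (exponent × relative error)² to (δa/a)²:
  (1·δF/F)² = (1×0.0506)² = 0.00256;  (-1·δm/m)² = (-1×0.0204)² = 0.000415
δa/a = √(0.00297) = 0.0545

0.0545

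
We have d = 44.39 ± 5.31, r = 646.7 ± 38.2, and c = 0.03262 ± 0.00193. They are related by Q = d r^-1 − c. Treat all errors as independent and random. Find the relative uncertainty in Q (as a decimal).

Let p = d·r^-1 = 0.06864. δp/p = √((1·δd/d)² + (-1·δr/r)²) = √(0.0143 + 0.00349) = 0.133, so δp = 0.00916.
Q = p − c: δQ = √(δp² + δc²) = √(8.39e-05 + 3.72e-06) = 0.00936
Q = 0.03602, so δQ/Q = 0.00936/0.03602 = 0.260.

0.260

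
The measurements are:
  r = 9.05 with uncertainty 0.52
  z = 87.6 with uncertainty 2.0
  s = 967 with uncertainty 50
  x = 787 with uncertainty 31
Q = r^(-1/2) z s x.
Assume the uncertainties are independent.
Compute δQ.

Each factor contributes (exponent × relative error)² to (δQ/Q)²:
  (−½·δr/r)² = (-0.5×0.0575)² = 0.000825;  (1·δz/z)² = (1×0.0228)² = 0.000521;  (1·δs/s)² = (1×0.0517)² = 0.00267;  (1·δx/x)² = (1×0.0394)² = 0.00155
δQ/Q = √(0.00557) = 0.0746
Q = 2.22e+07, so δQ = 0.0746 × 2.22e+07 = 1.65e+06.

1.65e+06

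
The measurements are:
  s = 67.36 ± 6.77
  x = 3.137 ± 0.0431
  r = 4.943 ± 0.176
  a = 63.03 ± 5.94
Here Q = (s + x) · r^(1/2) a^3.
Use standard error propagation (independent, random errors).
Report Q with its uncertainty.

(3.925 ± 1.17) × 10^7

Let u = s + x = 70.50. δu = √(δs² + δx²) = √(45.8 + 0.00186) = 6.77, so δu/u = 0.0960.
Q is then a monomial in u, r, a:
δQ/Q = √((δu/u)² + (½·δr/r)² + (3·δa/a)²) = √(0.00922 + 0.000317 + 0.0799) = 0.299
Q = 3.925e+07, so δQ = 0.299 × 3.925e+07 = 1.17e+07.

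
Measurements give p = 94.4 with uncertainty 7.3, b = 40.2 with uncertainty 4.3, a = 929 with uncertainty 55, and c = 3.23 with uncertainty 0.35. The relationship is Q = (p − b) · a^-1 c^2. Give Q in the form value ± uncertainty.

Let u = p − b = 54.2. δu = √(δp² + δb²) = √(53.3 + 18.5) = 8.47, so δu/u = 0.156.
Q is then a monomial in u, a, c:
δQ/Q = √((δu/u)² + (-1·δa/a)² + (2·δc/c)²) = √(0.0244 + 0.00351 + 0.0470) = 0.274
Q = 0.609, so δQ = 0.274 × 0.609 = 0.167.

0.609 ± 0.167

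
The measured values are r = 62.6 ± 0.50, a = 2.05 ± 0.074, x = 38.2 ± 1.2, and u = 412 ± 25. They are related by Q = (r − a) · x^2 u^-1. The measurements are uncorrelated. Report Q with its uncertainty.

214 ± 18.8

Let w = r − a = 60.6. δw = √(δr² + δa²) = √(0.250 + 0.00548) = 0.505, so δw/w = 0.00835.
Q is then a monomial in w, x, u:
δQ/Q = √((δw/w)² + (2·δx/x)² + (-1·δu/u)²) = √(6.97e-05 + 0.00395 + 0.00368) = 0.0877
Q = 214, so δQ = 0.0877 × 214 = 18.8.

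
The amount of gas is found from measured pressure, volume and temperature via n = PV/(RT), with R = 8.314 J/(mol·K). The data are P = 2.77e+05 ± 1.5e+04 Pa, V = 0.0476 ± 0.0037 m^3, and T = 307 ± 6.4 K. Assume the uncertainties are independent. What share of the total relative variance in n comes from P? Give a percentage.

31.2%

(δn/n)² = (1·δP/P)² + (1·δV/V)² + (-1·δT/T)²
  P term: (1×0.0542)² = 0.00293
  V term: (1×0.0777)² = 0.00604
  T term: (-1×0.0208)² = 0.000435
Total = 0.00941. Share from P = 0.00293/0.00941 = 0.312.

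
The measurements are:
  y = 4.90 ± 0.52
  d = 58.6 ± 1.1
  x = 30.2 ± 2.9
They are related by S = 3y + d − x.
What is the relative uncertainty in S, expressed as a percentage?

8.06%

For a sum/difference, combine absolute errors in quadrature:
  (3·δy)² = 2.43;  (δd)² = 1.21;  (δx)² = 8.41
δS = √(12.1) = 3.47
S = 43.1, so δS/S = 3.47/43.1 = 0.0806.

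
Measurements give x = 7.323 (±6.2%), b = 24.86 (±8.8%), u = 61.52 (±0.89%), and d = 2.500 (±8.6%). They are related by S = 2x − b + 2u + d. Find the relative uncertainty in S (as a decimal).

0.0227

For a sum/difference, combine absolute errors in quadrature:
  (2·δx)² = 0.825;  (δb)² = 4.79;  (2·δu)² = 1.20;  (δd)² = 0.0462
δS = √(6.86) = 2.62
S = 115.3, so δS/S = 2.62/115.3 = 0.0227.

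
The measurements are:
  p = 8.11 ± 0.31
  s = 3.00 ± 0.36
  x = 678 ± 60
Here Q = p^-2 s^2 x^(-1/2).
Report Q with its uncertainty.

Relative error in a monomial: (δQ/Q)² = Σ (nᵢ · δxᵢ/xᵢ)².
  (-2·δp/p)² = (-2×0.0382)² = 0.00584;  (2·δs/s)² = (2×0.120)² = 0.0576;  (−½·δx/x)² = (-0.5×0.0885)² = 0.00196
δQ/Q = √(0.0654) = 0.256
Q = 0.00526, so δQ = 0.256 × 0.00526 = 0.00134.

0.00526 ± 0.00134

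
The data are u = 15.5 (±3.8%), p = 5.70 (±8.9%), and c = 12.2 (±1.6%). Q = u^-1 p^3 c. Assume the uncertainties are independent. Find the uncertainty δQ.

39.4

Q is a product of powers, so relative uncertainties combine in quadrature:
  (-1·δu/u)² = (-1×0.0380)² = 0.00144;  (3·δp/p)² = (3×0.0890)² = 0.0713;  (1·δc/c)² = (1×0.0160)² = 0.000256
δQ/Q = √(0.0730) = 0.270
Q = 146, so δQ = 0.270 × 146 = 39.4.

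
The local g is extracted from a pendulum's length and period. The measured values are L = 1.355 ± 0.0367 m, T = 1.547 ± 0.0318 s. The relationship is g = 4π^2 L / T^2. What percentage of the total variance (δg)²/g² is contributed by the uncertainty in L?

(δg/g)² = (1·δL/L)² + (-2·δT/T)²
  L term: (1×0.0271)² = 0.000734
  T term: (-2×0.0206)² = 0.00169
Total = 0.00242. Share from L = 0.000734/0.00242 = 0.303.

30.3%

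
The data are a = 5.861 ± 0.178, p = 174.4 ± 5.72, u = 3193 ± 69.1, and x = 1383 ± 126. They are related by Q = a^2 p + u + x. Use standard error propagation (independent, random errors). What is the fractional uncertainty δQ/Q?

Let w = a^2·p = 5991. δw/w = √((2·δa/a)² + (1·δp/p)²) = √(0.00369 + 0.00108) = 0.0690, so δw = 414.
Q = w + u + x: δQ = √(δw² + δu² + δx²) = √(1.71e+05 + 4770 + 15900) = 438
Q = 10570, so δQ/Q = 438/10570 = 0.0414.

0.0414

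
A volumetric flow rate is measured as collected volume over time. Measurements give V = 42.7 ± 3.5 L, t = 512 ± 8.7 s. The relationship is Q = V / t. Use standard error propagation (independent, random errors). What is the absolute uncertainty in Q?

0.00698 L/s

Relative error in a monomial: (δQ/Q)² = Σ (nᵢ · δxᵢ/xᵢ)².
  (1·δV/V)² = (1×0.0820)² = 0.00672;  (-1·δt/t)² = (-1×0.0170)² = 0.000289
δQ/Q = √(0.00701) = 0.0837
Q = 0.0834 L/s, so δQ = 0.0837 × 0.0834 = 0.00698 L/s.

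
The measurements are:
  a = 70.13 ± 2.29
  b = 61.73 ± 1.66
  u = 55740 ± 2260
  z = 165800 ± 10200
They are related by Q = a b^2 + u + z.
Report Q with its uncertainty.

Let p = a·b^2 = 267200. δp/p = √((1·δa/a)² + (2·δb/b)²) = √(0.00107 + 0.00289) = 0.0629, so δp = 16800.
Q = p + u + z: δQ = √(δp² + δu² + δz²) = √(2.83e+08 + 5.11e+06 + 1.04e+08) = 19800
Q = 488800.

488800 ± 19800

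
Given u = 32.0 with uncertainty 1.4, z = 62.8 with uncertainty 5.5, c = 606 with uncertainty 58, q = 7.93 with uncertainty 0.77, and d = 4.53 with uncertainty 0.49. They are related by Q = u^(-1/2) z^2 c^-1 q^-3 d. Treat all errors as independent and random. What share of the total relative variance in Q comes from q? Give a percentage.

62.0%

(δQ/Q)² = (−½·δu/u)² + (2·δz/z)² + (-1·δc/c)² + (-3·δq/q)² + (1·δd/d)²
  u term: (-0.5×0.0437)² = 0.000479
  z term: (2×0.0876)² = 0.0307
  c term: (-1×0.0957)² = 0.00916
  q term: (-3×0.0971)² = 0.0849
  d term: (1×0.108)² = 0.0117
Total = 0.137. Share from q = 0.0849/0.137 = 0.620.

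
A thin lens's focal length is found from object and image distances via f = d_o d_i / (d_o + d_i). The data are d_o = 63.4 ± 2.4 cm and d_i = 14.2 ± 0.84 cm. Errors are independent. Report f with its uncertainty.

11.6 ± 0.566 cm

∂f/∂d_o = (d_i/(d_o+d_i))² = 0.0335;  ∂f/∂d_i = (d_o/(d_o+d_i))² = 0.668
δf = √((∂f/∂d_o · δd_o)² + (∂f/∂d_i · δd_i)²) = √(0.00646 + 0.314) = 0.566 cm
f = 11.6 cm.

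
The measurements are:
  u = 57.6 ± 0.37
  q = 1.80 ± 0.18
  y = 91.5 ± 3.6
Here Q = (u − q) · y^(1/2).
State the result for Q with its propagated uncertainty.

Let w = u − q = 55.8. δw = √(δu² + δq²) = √(0.137 + 0.0324) = 0.411, so δw/w = 0.00737.
Q is then a monomial in w, y:
δQ/Q = √((δw/w)² + (½·δy/y)²) = √(5.44e-05 + 0.000387) = 0.0210
Q = 534, so δQ = 0.0210 × 534 = 11.2.

534 ± 11.2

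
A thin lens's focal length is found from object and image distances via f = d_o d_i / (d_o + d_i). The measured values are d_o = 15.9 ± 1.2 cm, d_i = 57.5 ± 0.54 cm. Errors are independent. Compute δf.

0.737 cm

∂f/∂d_o = (d_i/(d_o+d_i))² = 0.614;  ∂f/∂d_i = (d_o/(d_o+d_i))² = 0.0469
δf = √((∂f/∂d_o · δd_o)² + (∂f/∂d_i · δd_i)²) = √(0.542 + 0.000642) = 0.737 cm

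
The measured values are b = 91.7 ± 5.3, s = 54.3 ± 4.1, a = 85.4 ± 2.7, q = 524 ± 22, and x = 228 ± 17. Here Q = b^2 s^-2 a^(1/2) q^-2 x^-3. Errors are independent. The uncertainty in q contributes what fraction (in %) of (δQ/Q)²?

(δQ/Q)² = (2·δb/b)² + (-2·δs/s)² + (½·δa/a)² + (-2·δq/q)² + (-3·δx/x)²
  b term: (2×0.0578)² = 0.0134
  s term: (-2×0.0755)² = 0.0228
  a term: (0.5×0.0316)² = 0.000250
  q term: (-2×0.0420)² = 0.00705
  x term: (-3×0.0746)² = 0.0500
Total = 0.0935. Share from q = 0.00705/0.0935 = 0.0754.

7.54%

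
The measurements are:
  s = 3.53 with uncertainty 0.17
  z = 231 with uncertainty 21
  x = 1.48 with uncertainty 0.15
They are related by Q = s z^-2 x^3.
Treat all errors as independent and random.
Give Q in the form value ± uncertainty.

(2.14 ± 0.767) × 10^-4

Q is a product of powers, so relative uncertainties combine in quadrature:
  (1·δs/s)² = (1×0.0482)² = 0.00232;  (-2·δz/z)² = (-2×0.0909)² = 0.0331;  (3·δx/x)² = (3×0.101)² = 0.0924
δQ/Q = √(0.128) = 0.358
Q = 0.000214, so δQ = 0.358 × 0.000214 = 7.67e-05.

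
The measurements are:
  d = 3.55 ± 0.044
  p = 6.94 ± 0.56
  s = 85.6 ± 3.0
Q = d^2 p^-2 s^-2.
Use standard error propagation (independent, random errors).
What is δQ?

6.35e-06

Each factor contributes (exponent × relative error)² to (δQ/Q)²:
  (2·δd/d)² = (2×0.0124)² = 0.000614;  (-2·δp/p)² = (-2×0.0807)² = 0.0260;  (-2·δs/s)² = (-2×0.0350)² = 0.00491
δQ/Q = √(0.0316) = 0.178
Q = 3.57e-05, so δQ = 0.178 × 3.57e-05 = 6.35e-06.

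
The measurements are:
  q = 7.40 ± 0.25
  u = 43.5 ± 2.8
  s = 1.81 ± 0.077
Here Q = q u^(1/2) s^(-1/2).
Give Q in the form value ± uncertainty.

36.3 ± 1.86

Since Q is a product/quotient, work with relative uncertainties:
  (1·δq/q)² = (1×0.0338)² = 0.00114;  (½·δu/u)² = (0.5×0.0644)² = 0.00104;  (−½·δs/s)² = (-0.5×0.0425)² = 0.000452
δQ/Q = √(0.00263) = 0.0513
Q = 36.3, so δQ = 0.0513 × 36.3 = 1.86.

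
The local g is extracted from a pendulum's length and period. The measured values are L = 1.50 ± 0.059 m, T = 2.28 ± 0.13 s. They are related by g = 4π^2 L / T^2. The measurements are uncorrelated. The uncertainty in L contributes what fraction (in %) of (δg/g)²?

(δg/g)² = (1·δL/L)² + (-2·δT/T)²
  L term: (1×0.0393)² = 0.00155
  T term: (-2×0.0570)² = 0.0130
Total = 0.0146. Share from L = 0.00155/0.0146 = 0.106.

10.6%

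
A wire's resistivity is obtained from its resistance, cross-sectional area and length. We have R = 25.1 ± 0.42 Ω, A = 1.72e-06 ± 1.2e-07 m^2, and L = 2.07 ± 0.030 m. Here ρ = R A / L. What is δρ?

1.53e-06 Ω·m

Relative error in a monomial: (δρ/ρ)² = Σ (nᵢ · δxᵢ/xᵢ)².
  (1·δR/R)² = (1×0.0167)² = 0.000280;  (1·δA/A)² = (1×0.0698)² = 0.00487;  (-1·δL/L)² = (-1×0.0145)² = 0.000210
δρ/ρ = √(0.00536) = 0.0732
ρ = 2.09e-05 Ω·m, so δρ = 0.0732 × 2.09e-05 = 1.53e-06 Ω·m.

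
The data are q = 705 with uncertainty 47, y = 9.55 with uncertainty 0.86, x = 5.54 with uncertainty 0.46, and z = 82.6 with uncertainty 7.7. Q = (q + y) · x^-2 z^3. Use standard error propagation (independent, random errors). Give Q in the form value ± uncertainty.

Let u = q + y = 715. δu = √(δq² + δy²) = √(2210 + 0.740) = 47.0, so δu/u = 0.0658.
Q is then a monomial in u, x, z:
δQ/Q = √((δu/u)² + (-2·δx/x)² + (3·δz/z)²) = √(0.00433 + 0.0276 + 0.0782) = 0.332
Q = 1.31e+07, so δQ = 0.332 × 1.31e+07 = 4.35e+06.

(1.31 ± 0.435) × 10^7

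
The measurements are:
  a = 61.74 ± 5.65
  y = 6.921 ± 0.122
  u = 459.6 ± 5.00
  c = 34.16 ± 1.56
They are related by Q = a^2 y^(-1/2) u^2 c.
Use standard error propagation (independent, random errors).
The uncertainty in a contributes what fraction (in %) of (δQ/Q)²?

(δQ/Q)² = (2·δa/a)² + (−½·δy/y)² + (2·δu/u)² + (1·δc/c)²
  a term: (2×0.0915)² = 0.0335
  y term: (-0.5×0.0176)² = 7.77e-05
  u term: (2×0.0109)² = 0.000473
  c term: (1×0.0457)² = 0.00209
Total = 0.0361. Share from a = 0.0335/0.0361 = 0.927.

92.7%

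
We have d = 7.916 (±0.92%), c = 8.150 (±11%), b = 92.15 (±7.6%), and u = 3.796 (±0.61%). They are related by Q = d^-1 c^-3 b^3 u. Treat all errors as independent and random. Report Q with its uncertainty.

693.2 ± 278

Relative error in a monomial: (δQ/Q)² = Σ (nᵢ · δxᵢ/xᵢ)².
  (-1·δd/d)² = (-1×0.00920)² = 8.46e-05;  (-3·δc/c)² = (-3×0.110)² = 0.109;  (3·δb/b)² = (3×0.0760)² = 0.0520;  (1·δu/u)² = (1×0.00610)² = 3.72e-05
δQ/Q = √(0.161) = 0.401
Q = 693.2, so δQ = 0.401 × 693.2 = 278.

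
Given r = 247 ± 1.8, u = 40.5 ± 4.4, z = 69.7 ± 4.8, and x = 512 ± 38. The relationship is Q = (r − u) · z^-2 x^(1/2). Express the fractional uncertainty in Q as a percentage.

14.4%

Let w = r − u = 206. δw = √(δr² + δu²) = √(3.24 + 19.4) = 4.75, so δw/w = 0.0230.
Q is then a monomial in w, z, x:
δQ/Q = √((δw/w)² + (-2·δz/z)² + (½·δx/x)²) = √(0.000530 + 0.0190 + 0.00138) = 0.144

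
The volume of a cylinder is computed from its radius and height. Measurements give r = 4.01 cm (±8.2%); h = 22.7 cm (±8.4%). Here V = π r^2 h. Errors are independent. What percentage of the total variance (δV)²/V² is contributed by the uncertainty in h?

20.8%

(δV/V)² = (2·δr/r)² + (1·δh/h)²
  r term: (2×0.0820)² = 0.0269
  h term: (1×0.0840)² = 0.00706
Total = 0.0340. Share from h = 0.00706/0.0340 = 0.208.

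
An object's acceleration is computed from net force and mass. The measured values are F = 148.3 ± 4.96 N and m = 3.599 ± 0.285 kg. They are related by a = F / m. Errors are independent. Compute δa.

3.54 m/s^2

Relative error in a monomial: (δa/a)² = Σ (nᵢ · δxᵢ/xᵢ)².
  (1·δF/F)² = (1×0.0334)² = 0.00112;  (-1·δm/m)² = (-1×0.0792)² = 0.00627
δa/a = √(0.00739) = 0.0860
a = 41.21 m/s^2, so δa = 0.0860 × 41.21 = 3.54 m/s^2.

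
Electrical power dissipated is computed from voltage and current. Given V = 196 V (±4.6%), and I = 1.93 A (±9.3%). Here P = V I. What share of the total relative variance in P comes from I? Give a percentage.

80.3%

(δP/P)² = (1·δV/V)² + (1·δI/I)²
  V term: (1×0.0460)² = 0.00212
  I term: (1×0.0930)² = 0.00865
Total = 0.0108. Share from I = 0.00865/0.0108 = 0.803.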